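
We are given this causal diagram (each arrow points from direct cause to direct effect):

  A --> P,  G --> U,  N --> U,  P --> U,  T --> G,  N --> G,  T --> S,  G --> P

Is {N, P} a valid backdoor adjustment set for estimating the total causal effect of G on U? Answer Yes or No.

Backdoor paths from G to U (paths whose first edge points into G):
  P1: G <- N -> U
Condition 1 (no descendant of G in the set): FAILS — P is a descendant of G.
Condition 2 (every backdoor path blocked by {N, P}):
  P1: blocked at fork node N ∈ conditioning set.
{N, P} does not satisfy the backdoor criterion.

No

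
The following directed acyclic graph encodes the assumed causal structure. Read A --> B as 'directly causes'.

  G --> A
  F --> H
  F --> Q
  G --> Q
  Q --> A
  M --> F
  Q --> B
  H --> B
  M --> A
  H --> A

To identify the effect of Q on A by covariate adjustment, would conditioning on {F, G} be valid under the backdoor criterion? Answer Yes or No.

Backdoor paths from Q to A (paths whose first edge points into Q):
  P1: Q <- F <- M -> A
  P2: Q <- F -> H -> A
  P3: Q <- G -> A
Condition 1 (no descendant of Q in the set): holds — descendants of Q are {A, B}; none are in {F, G}.
Condition 2 (every backdoor path blocked by {F, G}):
  P1: blocked at chain node F ∈ conditioning set.
  P2: blocked at fork node F ∈ conditioning set.
  P3: blocked at fork node G ∈ conditioning set.
{F, G} satisfies the backdoor criterion.

Yes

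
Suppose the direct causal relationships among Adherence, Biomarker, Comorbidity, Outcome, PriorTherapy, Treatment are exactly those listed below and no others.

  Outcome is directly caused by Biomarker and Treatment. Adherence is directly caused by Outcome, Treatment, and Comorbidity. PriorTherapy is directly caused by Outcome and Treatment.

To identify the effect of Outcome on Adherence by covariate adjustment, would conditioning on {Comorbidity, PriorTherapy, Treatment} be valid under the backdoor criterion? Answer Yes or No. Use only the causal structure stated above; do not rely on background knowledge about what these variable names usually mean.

No

Backdoor paths from Outcome to Adherence (paths whose first edge points into Outcome):
  P1: Outcome <- Treatment -> Adherence
Condition 1 (no descendant of Outcome in the set): FAILS — PriorTherapy is a descendant of Outcome.
Condition 2 (every backdoor path blocked by {Comorbidity, PriorTherapy, Treatment}):
  P1: blocked at fork node Treatment ∈ conditioning set.
{Comorbidity, PriorTherapy, Treatment} does not satisfy the backdoor criterion.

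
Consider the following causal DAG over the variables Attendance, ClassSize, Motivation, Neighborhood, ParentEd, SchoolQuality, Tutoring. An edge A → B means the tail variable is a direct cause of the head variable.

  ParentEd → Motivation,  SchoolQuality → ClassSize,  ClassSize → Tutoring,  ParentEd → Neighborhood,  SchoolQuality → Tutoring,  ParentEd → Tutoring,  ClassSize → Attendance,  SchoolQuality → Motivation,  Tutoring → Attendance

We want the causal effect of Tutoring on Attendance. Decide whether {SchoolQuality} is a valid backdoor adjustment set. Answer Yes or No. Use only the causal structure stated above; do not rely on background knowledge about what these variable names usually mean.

No

Backdoor paths from Tutoring to Attendance (paths whose first edge points into Tutoring):
  P1: Tutoring <- ParentEd -> Motivation <- SchoolQuality -> ClassSize -> Attendance
  P2: Tutoring <- SchoolQuality -> ClassSize -> Attendance
  P3: Tutoring <- ClassSize -> Attendance
Condition 1 (no descendant of Tutoring in the set): holds — descendants of Tutoring are {Attendance}; none are in {SchoolQuality}.
Condition 2 (every backdoor path blocked by {SchoolQuality}):
  P1: blocked at collider Motivation (neither it nor any descendant is in the conditioning set).
  P2: blocked at fork node SchoolQuality ∈ conditioning set.
  P3: open — no interior node is in the conditioning set.
{SchoolQuality} does not satisfy the backdoor criterion.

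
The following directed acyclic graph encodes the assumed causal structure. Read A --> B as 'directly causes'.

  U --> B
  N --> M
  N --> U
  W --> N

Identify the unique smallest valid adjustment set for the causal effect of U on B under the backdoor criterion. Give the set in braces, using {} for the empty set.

Variables eligible for adjustment (non-descendants of U, excluding U and B): {M, N, W}.
Backdoor paths from U to B:
  (none)
With no backdoor paths the empty set already satisfies the criterion, and it is trivially minimal.

{}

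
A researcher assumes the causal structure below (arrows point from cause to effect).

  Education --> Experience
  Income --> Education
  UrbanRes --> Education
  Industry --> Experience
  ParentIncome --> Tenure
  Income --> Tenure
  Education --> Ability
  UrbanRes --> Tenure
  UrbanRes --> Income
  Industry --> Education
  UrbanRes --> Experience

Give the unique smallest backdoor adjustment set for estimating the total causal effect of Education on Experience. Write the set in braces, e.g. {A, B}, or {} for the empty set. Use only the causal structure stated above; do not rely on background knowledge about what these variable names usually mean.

Variables eligible for adjustment (non-descendants of Education, excluding Education and Experience): {Income, Industry, ParentIncome, Tenure, UrbanRes}.
Backdoor paths from Education to Experience:
  P1: Education <- Industry -> Experience
  P2: Education <- UrbanRes -> Experience
  P3: Education <- Income <- UrbanRes -> Experience
  P4: Education <- Income -> Tenure <- UrbanRes -> Experience
The empty set is not sufficient: P1 (Education <- Industry -> Experience) has no collider blocking it and no conditioned non-collider, so it is open.
Try {Industry, UrbanRes}:
  P1: blocked at fork node Industry ∈ conditioning set.
  P2: blocked at fork node UrbanRes ∈ conditioning set.
  P3: blocked at fork node UrbanRes ∈ conditioning set.
  P4: blocked at collider Tenure (neither it nor any descendant is in the conditioning set).
{Industry, UrbanRes} contains no descendant of Education and blocks every backdoor path.
Every element of {Industry, UrbanRes} is needed (dropping Industry leaves P1 open; dropping UrbanRes leaves P2 open), so no proper subset is valid.
Among all size-2 subsets of the eligible variables, only {Industry, UrbanRes} blocks every backdoor path, so it is the unique smallest valid adjustment set.

{Industry, UrbanRes}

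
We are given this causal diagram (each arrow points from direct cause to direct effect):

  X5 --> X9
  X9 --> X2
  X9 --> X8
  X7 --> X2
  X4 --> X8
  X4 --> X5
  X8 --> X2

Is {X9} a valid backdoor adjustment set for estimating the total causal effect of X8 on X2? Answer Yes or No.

Yes

Backdoor paths from X8 to X2 (paths whose first edge points into X8):
  P1: X8 <- X4 -> X5 -> X9 -> X2
  P2: X8 <- X9 -> X2
Condition 1 (no descendant of X8 in the set): holds — descendants of X8 are {X2}; none are in {X9}.
Condition 2 (every backdoor path blocked by {X9}):
  P1: blocked at chain node X9 ∈ conditioning set.
  P2: blocked at fork node X9 ∈ conditioning set.
{X9} satisfies the backdoor criterion.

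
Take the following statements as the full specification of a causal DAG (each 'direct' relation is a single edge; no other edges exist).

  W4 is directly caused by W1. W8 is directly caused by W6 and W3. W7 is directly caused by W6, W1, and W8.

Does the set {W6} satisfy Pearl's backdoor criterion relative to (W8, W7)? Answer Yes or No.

Backdoor paths from W8 to W7 (paths whose first edge points into W8):
  P1: W8 <- W6 -> W7
Condition 1 (no descendant of W8 in the set): holds — descendants of W8 are {W7}; none are in {W6}.
Condition 2 (every backdoor path blocked by {W6}):
  P1: blocked at fork node W6 ∈ conditioning set.
{W6} satisfies the backdoor criterion.

Yes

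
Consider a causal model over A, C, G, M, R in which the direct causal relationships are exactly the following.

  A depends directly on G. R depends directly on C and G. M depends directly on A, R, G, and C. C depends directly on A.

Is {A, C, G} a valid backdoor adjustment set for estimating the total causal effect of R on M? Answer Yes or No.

Backdoor paths from R to M (paths whose first edge points into R):
  P1: R <- G -> A -> C -> M
  P2: R <- G -> A -> M
  P3: R <- G -> M
  P4: R <- C <- A <- G -> M
  P5: R <- C <- A -> M
  P6: R <- C -> M
Condition 1 (no descendant of R in the set): holds — descendants of R are {M}; none are in {A, C, G}.
Condition 2 (every backdoor path blocked by {A, C, G}):
  P1: blocked at fork node G ∈ conditioning set.
  P2: blocked at fork node G ∈ conditioning set.
  P3: blocked at fork node G ∈ conditioning set.
  P4: blocked at chain node C ∈ conditioning set.
  P5: blocked at chain node C ∈ conditioning set.
  P6: blocked at fork node C ∈ conditioning set.
{A, C, G} satisfies the backdoor criterion.

Yes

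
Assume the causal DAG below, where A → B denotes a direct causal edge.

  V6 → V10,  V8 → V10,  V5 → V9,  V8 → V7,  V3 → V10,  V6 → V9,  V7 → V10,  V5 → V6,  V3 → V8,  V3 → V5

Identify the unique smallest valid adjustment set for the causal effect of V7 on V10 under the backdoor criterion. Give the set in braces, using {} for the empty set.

Variables eligible for adjustment (non-descendants of V7, excluding V7 and V10): {V3, V5, V6, V8, V9}.
Backdoor paths from V7 to V10:
  P1: V7 <- V8 <- V3 -> V5 -> V6 -> V10
  P2: V7 <- V8 <- V3 -> V5 -> V9 <- V6 -> V10
  P3: V7 <- V8 <- V3 -> V10
  P4: V7 <- V8 -> V10
The empty set is not sufficient: P1 (V7 <- V8 <- V3 -> V5 -> V6 -> V10) has no collider blocking it and no conditioned non-collider, so it is open.
Try {V8}:
  P1: blocked at chain node V8 ∈ conditioning set.
  P2: blocked at chain node V8 ∈ conditioning set.
  P3: blocked at chain node V8 ∈ conditioning set.
  P4: blocked at fork node V8 ∈ conditioning set.
{V8} contains no descendant of V7 and blocks every backdoor path.
No other singleton works — e.g. {V3} leaves P4 open — so {V8} is the unique smallest valid adjustment set.

{V8}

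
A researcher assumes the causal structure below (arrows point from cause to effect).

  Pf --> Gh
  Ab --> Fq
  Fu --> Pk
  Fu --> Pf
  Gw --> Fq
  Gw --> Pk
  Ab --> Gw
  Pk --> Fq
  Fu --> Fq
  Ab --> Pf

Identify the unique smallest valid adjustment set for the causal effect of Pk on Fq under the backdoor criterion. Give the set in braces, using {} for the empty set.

{Fu, Gw}

Variables eligible for adjustment (non-descendants of Pk, excluding Pk and Fq): {Ab, Fu, Gh, Gw, Pf}.
Backdoor paths from Pk to Fq:
  P1: Pk <- Fu -> Pf <- Ab -> Gw -> Fq
  P2: Pk <- Fu -> Pf <- Ab -> Fq
  P3: Pk <- Fu -> Fq
  P4: Pk <- Gw <- Ab -> Pf <- Fu -> Fq
  P5: Pk <- Gw <- Ab -> Fq
  P6: Pk <- Gw -> Fq
The empty set is not sufficient: P3 (Pk <- Fu -> Fq) has no collider blocking it and no conditioned non-collider, so it is open.
Try {Fu, Gw}:
  P1: blocked at fork node Fu ∈ conditioning set.
  P2: blocked at fork node Fu ∈ conditioning set.
  P3: blocked at fork node Fu ∈ conditioning set.
  P4: blocked at chain node Gw ∈ conditioning set.
  P5: blocked at chain node Gw ∈ conditioning set.
  P6: blocked at fork node Gw ∈ conditioning set.
{Fu, Gw} contains no descendant of Pk and blocks every backdoor path.
Every element of {Fu, Gw} is needed (dropping Fu leaves P3 open; dropping Gw leaves P5 open), so no proper subset is valid.
Among all size-2 subsets of the eligible variables, only {Fu, Gw} blocks every backdoor path, so it is the unique smallest valid adjustment set.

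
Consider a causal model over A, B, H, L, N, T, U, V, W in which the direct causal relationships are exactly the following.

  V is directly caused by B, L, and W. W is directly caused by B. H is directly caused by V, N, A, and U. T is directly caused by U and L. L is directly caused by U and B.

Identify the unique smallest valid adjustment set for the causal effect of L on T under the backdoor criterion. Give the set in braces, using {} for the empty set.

{U}

Variables eligible for adjustment (non-descendants of L, excluding L and T): {A, B, N, U, W}.
Backdoor paths from L to T:
  P1: L <- B -> W -> V -> H <- U -> T
  P2: L <- B -> V -> H <- U -> T
  P3: L <- U -> T
The empty set is not sufficient: P3 (L <- U -> T) has no collider blocking it and no conditioned non-collider, so it is open.
Try {U}:
  P1: blocked at collider H (neither it nor any descendant is in the conditioning set).
  P2: blocked at collider H (neither it nor any descendant is in the conditioning set).
  P3: blocked at fork node U ∈ conditioning set.
{U} contains no descendant of L and blocks every backdoor path.
No other singleton works — e.g. {B} leaves P3 open — so {U} is the unique smallest valid adjustment set.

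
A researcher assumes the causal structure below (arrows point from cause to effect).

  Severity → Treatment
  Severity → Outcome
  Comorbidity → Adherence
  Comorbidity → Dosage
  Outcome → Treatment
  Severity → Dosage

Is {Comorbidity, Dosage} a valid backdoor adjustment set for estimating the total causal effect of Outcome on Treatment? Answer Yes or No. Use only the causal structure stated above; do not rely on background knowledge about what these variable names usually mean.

Backdoor paths from Outcome to Treatment (paths whose first edge points into Outcome):
  P1: Outcome <- Severity -> Treatment
Condition 1 (no descendant of Outcome in the set): holds — descendants of Outcome are {Treatment}; none are in {Comorbidity, Dosage}.
Condition 2 (every backdoor path blocked by {Comorbidity, Dosage}):
  P1: open — no interior node is in the conditioning set.
{Comorbidity, Dosage} does not satisfy the backdoor criterion.

No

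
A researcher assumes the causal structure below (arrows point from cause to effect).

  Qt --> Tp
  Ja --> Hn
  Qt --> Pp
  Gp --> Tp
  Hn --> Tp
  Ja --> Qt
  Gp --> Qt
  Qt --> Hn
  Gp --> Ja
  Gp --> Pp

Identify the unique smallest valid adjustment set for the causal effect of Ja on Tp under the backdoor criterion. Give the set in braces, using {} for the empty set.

{Gp}

Variables eligible for adjustment (non-descendants of Ja, excluding Ja and Tp): {Gp}.
Backdoor paths from Ja to Tp:
  P1: Ja <- Gp -> Qt -> Hn -> Tp
  P2: Ja <- Gp -> Qt -> Tp
  P3: Ja <- Gp -> Pp <- Qt -> Hn -> Tp
  P4: Ja <- Gp -> Pp <- Qt -> Tp
  P5: Ja <- Gp -> Tp
The empty set is not sufficient: P1 (Ja <- Gp -> Qt -> Hn -> Tp) has no collider blocking it and no conditioned non-collider, so it is open.
Try {Gp}:
  P1: blocked at fork node Gp ∈ conditioning set.
  P2: blocked at fork node Gp ∈ conditioning set.
  P3: blocked at fork node Gp ∈ conditioning set.
  P4: blocked at fork node Gp ∈ conditioning set.
  P5: blocked at fork node Gp ∈ conditioning set.
{Gp} contains no descendant of Ja and blocks every backdoor path.
{Gp} is the unique smallest valid adjustment set.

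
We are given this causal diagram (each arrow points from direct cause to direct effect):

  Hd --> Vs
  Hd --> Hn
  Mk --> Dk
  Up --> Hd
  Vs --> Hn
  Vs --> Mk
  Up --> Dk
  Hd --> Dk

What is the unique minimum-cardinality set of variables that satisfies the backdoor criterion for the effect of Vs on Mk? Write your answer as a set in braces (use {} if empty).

{}

Variables eligible for adjustment (non-descendants of Vs, excluding Vs and Mk): {Hd, Up}.
Backdoor paths from Vs to Mk:
  P1: Vs <- Hd <- Up -> Dk <- Mk
  P2: Vs <- Hd -> Dk <- Mk
Each backdoor path contains an unconditioned collider, so every path is already blocked with the empty conditioning set:
  P1: blocked at collider Dk (neither it nor any descendant is in the conditioning set).
  P2: blocked at collider Dk (neither it nor any descendant is in the conditioning set).
The empty set is therefore the unique smallest valid set.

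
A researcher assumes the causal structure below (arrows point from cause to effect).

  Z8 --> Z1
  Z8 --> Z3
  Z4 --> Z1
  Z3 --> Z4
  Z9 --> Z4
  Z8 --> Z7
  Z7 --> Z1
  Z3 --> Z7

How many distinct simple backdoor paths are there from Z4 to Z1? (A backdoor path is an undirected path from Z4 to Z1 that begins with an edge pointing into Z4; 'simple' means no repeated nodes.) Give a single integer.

A backdoor path from Z4 to Z1 is any simple undirected path whose first edge points into Z4 (i.e. leaves Z4 via a parent).
Parents of Z4: {Z3, Z9}.
Enumerating:
  P1: Z4 <- Z3 <- Z8 -> Z7 -> Z1
  P2: Z4 <- Z3 <- Z8 -> Z1
  P3: Z4 <- Z3 -> Z7 <- Z8 -> Z1
  P4: Z4 <- Z3 -> Z7 -> Z1
That exhausts the simple backdoor paths. Count: 4.

4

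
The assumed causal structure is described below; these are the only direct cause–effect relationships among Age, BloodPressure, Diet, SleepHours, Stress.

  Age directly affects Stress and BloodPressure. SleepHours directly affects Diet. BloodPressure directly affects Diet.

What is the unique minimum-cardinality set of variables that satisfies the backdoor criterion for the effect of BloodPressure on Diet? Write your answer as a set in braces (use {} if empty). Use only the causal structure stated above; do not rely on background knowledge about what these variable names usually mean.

Variables eligible for adjustment (non-descendants of BloodPressure, excluding BloodPressure and Diet): {Age, SleepHours, Stress}.
Backdoor paths from BloodPressure to Diet:
  (none)
With no backdoor paths the empty set already satisfies the criterion, and it is trivially minimal.

{}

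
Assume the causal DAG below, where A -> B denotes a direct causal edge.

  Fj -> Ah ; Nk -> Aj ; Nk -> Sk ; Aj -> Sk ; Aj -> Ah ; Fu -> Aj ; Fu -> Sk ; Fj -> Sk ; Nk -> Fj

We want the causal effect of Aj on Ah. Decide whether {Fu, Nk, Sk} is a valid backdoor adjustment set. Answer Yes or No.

Backdoor paths from Aj to Ah (paths whose first edge points into Aj):
  P1: Aj <- Nk -> Fj -> Ah
  P2: Aj <- Nk -> Sk <- Fj -> Ah
  P3: Aj <- Fu -> Sk <- Nk -> Fj -> Ah
  P4: Aj <- Fu -> Sk <- Fj -> Ah
Condition 1 (no descendant of Aj in the set): FAILS — Sk is a descendant of Aj.
Condition 2 (every backdoor path blocked by {Fu, Nk, Sk}):
  P1: blocked at fork node Nk ∈ conditioning set.
  P2: blocked at fork node Nk ∈ conditioning set.
  P3: blocked at fork node Fu ∈ conditioning set.
  P4: blocked at fork node Fu ∈ conditioning set.
{Fu, Nk, Sk} does not satisfy the backdoor criterion.

No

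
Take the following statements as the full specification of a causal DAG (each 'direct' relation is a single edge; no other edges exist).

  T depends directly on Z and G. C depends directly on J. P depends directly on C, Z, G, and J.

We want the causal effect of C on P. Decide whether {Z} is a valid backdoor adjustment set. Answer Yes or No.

Backdoor paths from C to P (paths whose first edge points into C):
  P1: C <- J -> P
Condition 1 (no descendant of C in the set): holds — descendants of C are {P}; none are in {Z}.
Condition 2 (every backdoor path blocked by {Z}):
  P1: open — no interior node is in the conditioning set.
{Z} does not satisfy the backdoor criterion.

No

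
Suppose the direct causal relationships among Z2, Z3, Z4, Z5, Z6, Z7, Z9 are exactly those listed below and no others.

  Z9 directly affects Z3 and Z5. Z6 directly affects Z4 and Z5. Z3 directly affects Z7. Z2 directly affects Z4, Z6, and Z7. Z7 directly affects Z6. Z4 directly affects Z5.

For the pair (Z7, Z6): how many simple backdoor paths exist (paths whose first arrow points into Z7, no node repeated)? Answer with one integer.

6

A backdoor path from Z7 to Z6 is any simple undirected path whose first edge points into Z7 (i.e. leaves Z7 via a parent).
Parents of Z7: {Z2, Z3}.
Enumerating:
  P1: Z7 <- Z2 -> Z6
  P2: Z7 <- Z2 -> Z4 <- Z6
  P3: Z7 <- Z2 -> Z4 -> Z5 <- Z6
  P4: Z7 <- Z3 <- Z9 -> Z5 <- Z6
  P5: Z7 <- Z3 <- Z9 -> Z5 <- Z4 <- Z2 -> Z6
  P6: Z7 <- Z3 <- Z9 -> Z5 <- Z4 <- Z6
That exhausts the simple backdoor paths. Count: 6.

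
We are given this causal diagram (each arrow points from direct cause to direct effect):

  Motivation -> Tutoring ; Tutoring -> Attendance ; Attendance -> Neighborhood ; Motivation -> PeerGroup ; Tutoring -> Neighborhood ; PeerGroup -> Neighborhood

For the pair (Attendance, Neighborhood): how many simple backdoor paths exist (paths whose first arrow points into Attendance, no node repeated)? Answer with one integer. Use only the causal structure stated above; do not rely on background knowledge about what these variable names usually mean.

A backdoor path from Attendance to Neighborhood is any simple undirected path whose first edge points into Attendance (i.e. leaves Attendance via a parent).
Parents of Attendance: {Tutoring}.
Enumerating:
  P1: Attendance <- Tutoring <- Motivation -> PeerGroup -> Neighborhood
  P2: Attendance <- Tutoring -> Neighborhood
That exhausts the simple backdoor paths. Count: 2.

2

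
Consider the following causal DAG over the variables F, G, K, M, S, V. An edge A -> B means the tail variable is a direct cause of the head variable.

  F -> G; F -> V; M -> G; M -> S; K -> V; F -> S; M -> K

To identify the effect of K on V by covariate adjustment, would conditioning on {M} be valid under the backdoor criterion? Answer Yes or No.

Backdoor paths from K to V (paths whose first edge points into K):
  P1: K <- M -> S <- F -> V
  P2: K <- M -> G <- F -> V
Condition 1 (no descendant of K in the set): holds — descendants of K are {V}; none are in {M}.
Condition 2 (every backdoor path blocked by {M}):
  P1: blocked at fork node M ∈ conditioning set.
  P2: blocked at fork node M ∈ conditioning set.
{M} satisfies the backdoor criterion.

Yes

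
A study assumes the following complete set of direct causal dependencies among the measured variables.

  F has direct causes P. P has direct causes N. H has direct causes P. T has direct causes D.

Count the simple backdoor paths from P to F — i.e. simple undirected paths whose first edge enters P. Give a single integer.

0

A backdoor path from P to F is any simple undirected path whose first edge points into P (i.e. leaves P via a parent).
Parents of P: {N}.
No simple path from any parent of P reaches F without revisiting P, so there are no backdoor paths.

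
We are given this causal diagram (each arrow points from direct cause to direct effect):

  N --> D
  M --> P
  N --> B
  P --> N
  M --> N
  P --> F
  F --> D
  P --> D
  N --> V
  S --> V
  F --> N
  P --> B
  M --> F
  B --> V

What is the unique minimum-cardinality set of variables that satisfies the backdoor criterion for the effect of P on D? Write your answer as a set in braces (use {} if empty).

{M}

Variables eligible for adjustment (non-descendants of P, excluding P and D): {M, S}.
Backdoor paths from P to D:
  P1: P <- M -> F -> N -> D
  P2: P <- M -> F -> D
  P3: P <- M -> N <- F -> D
  P4: P <- M -> N -> D
The empty set is not sufficient: P1 (P <- M -> F -> N -> D) has no collider blocking it and no conditioned non-collider, so it is open.
Try {M}:
  P1: blocked at fork node M ∈ conditioning set.
  P2: blocked at fork node M ∈ conditioning set.
  P3: blocked at fork node M ∈ conditioning set.
  P4: blocked at fork node M ∈ conditioning set.
{M} contains no descendant of P and blocks every backdoor path.
No other singleton works — e.g. {S} leaves P1 open — so {M} is the unique smallest valid adjustment set.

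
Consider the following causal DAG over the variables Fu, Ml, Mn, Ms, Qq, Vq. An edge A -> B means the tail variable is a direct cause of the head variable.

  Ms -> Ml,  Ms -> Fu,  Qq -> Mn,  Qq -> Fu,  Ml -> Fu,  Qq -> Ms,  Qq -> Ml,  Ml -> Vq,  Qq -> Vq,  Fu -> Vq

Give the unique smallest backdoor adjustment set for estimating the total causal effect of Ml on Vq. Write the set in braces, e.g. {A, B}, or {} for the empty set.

{Ms, Qq}

Variables eligible for adjustment (non-descendants of Ml, excluding Ml and Vq): {Mn, Ms, Qq}.
Backdoor paths from Ml to Vq:
  P1: Ml <- Qq -> Ms -> Fu -> Vq
  P2: Ml <- Qq -> Fu -> Vq
  P3: Ml <- Qq -> Vq
  P4: Ml <- Ms <- Qq -> Fu -> Vq
  P5: Ml <- Ms <- Qq -> Vq
  P6: Ml <- Ms -> Fu <- Qq -> Vq
  P7: Ml <- Ms -> Fu -> Vq
The empty set is not sufficient: P1 (Ml <- Qq -> Ms -> Fu -> Vq) has no collider blocking it and no conditioned non-collider, so it is open.
Try {Ms, Qq}:
  P1: blocked at fork node Qq ∈ conditioning set.
  P2: blocked at fork node Qq ∈ conditioning set.
  P3: blocked at fork node Qq ∈ conditioning set.
  P4: blocked at chain node Ms ∈ conditioning set.
  P5: blocked at chain node Ms ∈ conditioning set.
  P6: blocked at fork node Ms ∈ conditioning set.
  P7: blocked at fork node Ms ∈ conditioning set.
{Ms, Qq} contains no descendant of Ml and blocks every backdoor path.
Every element of {Ms, Qq} is needed (dropping Ms leaves P7 open; dropping Qq leaves P2 open), so no proper subset is valid.
Among all size-2 subsets of the eligible variables, only {Ms, Qq} blocks every backdoor path, so it is the unique smallest valid adjustment set.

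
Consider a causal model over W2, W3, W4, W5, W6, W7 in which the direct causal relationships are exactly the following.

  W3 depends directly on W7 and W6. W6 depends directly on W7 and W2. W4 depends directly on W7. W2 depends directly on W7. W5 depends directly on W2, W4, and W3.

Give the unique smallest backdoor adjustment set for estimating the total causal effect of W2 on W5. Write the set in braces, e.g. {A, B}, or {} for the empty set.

{W7}

Variables eligible for adjustment (non-descendants of W2, excluding W2 and W5): {W4, W7}.
Backdoor paths from W2 to W5:
  P1: W2 <- W7 -> W4 -> W5
  P2: W2 <- W7 -> W6 -> W3 -> W5
  P3: W2 <- W7 -> W3 -> W5
The empty set is not sufficient: P1 (W2 <- W7 -> W4 -> W5) has no collider blocking it and no conditioned non-collider, so it is open.
Try {W7}:
  P1: blocked at fork node W7 ∈ conditioning set.
  P2: blocked at fork node W7 ∈ conditioning set.
  P3: blocked at fork node W7 ∈ conditioning set.
{W7} contains no descendant of W2 and blocks every backdoor path.
No other singleton works — e.g. {W4} leaves P2 open — so {W7} is the unique smallest valid adjustment set.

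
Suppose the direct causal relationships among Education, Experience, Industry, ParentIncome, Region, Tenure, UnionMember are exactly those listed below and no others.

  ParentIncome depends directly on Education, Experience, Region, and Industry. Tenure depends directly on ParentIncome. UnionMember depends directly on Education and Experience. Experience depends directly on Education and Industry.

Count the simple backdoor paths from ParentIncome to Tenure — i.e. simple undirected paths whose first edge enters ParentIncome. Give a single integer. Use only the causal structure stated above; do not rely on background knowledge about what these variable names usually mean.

A backdoor path from ParentIncome to Tenure is any simple undirected path whose first edge points into ParentIncome (i.e. leaves ParentIncome via a parent).
Parents of ParentIncome: {Education, Experience, Industry, Region}.
No simple path from any parent of ParentIncome reaches Tenure without revisiting ParentIncome, so there are no backdoor paths.

0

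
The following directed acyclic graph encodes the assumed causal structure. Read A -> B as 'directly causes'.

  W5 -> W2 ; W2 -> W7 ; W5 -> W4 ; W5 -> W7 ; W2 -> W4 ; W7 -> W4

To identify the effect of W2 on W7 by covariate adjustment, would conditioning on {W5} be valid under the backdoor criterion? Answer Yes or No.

Yes

Backdoor paths from W2 to W7 (paths whose first edge points into W2):
  P1: W2 <- W5 -> W7
  P2: W2 <- W5 -> W4 <- W7
Condition 1 (no descendant of W2 in the set): holds — descendants of W2 are {W4, W7}; none are in {W5}.
Condition 2 (every backdoor path blocked by {W5}):
  P1: blocked at fork node W5 ∈ conditioning set.
  P2: blocked at fork node W5 ∈ conditioning set.
{W5} satisfies the backdoor criterion.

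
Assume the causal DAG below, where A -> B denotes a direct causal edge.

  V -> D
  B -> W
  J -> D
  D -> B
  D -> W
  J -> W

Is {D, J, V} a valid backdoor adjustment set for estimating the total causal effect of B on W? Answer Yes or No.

Yes

Backdoor paths from B to W (paths whose first edge points into B):
  P1: B <- D <- J -> W
  P2: B <- D -> W
Condition 1 (no descendant of B in the set): holds — descendants of B are {W}; none are in {D, J, V}.
Condition 2 (every backdoor path blocked by {D, J, V}):
  P1: blocked at chain node D ∈ conditioning set.
  P2: blocked at fork node D ∈ conditioning set.
{D, J, V} satisfies the backdoor criterion.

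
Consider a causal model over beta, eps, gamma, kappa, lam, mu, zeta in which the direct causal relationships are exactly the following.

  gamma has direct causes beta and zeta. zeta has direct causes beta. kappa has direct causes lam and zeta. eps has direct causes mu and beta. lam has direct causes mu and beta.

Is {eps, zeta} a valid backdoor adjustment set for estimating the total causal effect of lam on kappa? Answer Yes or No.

Yes

Backdoor paths from lam to kappa (paths whose first edge points into lam):
  P1: lam <- beta -> zeta -> kappa
  P2: lam <- beta -> gamma <- zeta -> kappa
  P3: lam <- mu -> eps <- beta -> zeta -> kappa
  P4: lam <- mu -> eps <- beta -> gamma <- zeta -> kappa
Condition 1 (no descendant of lam in the set): holds — descendants of lam are {kappa}; none are in {eps, zeta}.
Condition 2 (every backdoor path blocked by {eps, zeta}):
  P1: blocked at chain node zeta ∈ conditioning set.
  P2: blocked at collider gamma (neither it nor any descendant is in the conditioning set).
  P3: blocked at chain node zeta ∈ conditioning set.
  P4: blocked at collider gamma (neither it nor any descendant is in the conditioning set).
{eps, zeta} satisfies the backdoor criterion.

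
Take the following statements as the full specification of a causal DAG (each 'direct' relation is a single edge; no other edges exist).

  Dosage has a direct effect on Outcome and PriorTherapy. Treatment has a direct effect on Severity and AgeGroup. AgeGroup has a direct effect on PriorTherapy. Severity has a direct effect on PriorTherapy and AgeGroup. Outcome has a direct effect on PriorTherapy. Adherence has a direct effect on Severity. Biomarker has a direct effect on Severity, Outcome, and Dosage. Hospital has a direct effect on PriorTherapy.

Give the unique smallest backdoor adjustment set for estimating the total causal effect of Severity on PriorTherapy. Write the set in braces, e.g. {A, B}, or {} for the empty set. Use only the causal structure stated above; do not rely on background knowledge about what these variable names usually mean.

{Biomarker, Treatment}

Variables eligible for adjustment (non-descendants of Severity, excluding Severity and PriorTherapy): {Adherence, Biomarker, Dosage, Hospital, Outcome, Treatment}.
Backdoor paths from Severity to PriorTherapy:
  P1: Severity <- Biomarker -> Dosage -> Outcome -> PriorTherapy
  P2: Severity <- Biomarker -> Dosage -> PriorTherapy
  P3: Severity <- Biomarker -> Outcome <- Dosage -> PriorTherapy
  P4: Severity <- Biomarker -> Outcome -> PriorTherapy
  P5: Severity <- Treatment -> AgeGroup -> PriorTherapy
The empty set is not sufficient: P1 (Severity <- Biomarker -> Dosage -> Outcome -> PriorTherapy) has no collider blocking it and no conditioned non-collider, so it is open.
Try {Biomarker, Treatment}:
  P1: blocked at fork node Biomarker ∈ conditioning set.
  P2: blocked at fork node Biomarker ∈ conditioning set.
  P3: blocked at fork node Biomarker ∈ conditioning set.
  P4: blocked at fork node Biomarker ∈ conditioning set.
  P5: blocked at fork node Treatment ∈ conditioning set.
{Biomarker, Treatment} contains no descendant of Severity and blocks every backdoor path.
Every element of {Biomarker, Treatment} is needed (dropping Biomarker leaves P1 open; dropping Treatment leaves P5 open), so no proper subset is valid.
Among all size-2 subsets of the eligible variables, only {Biomarker, Treatment} blocks every backdoor path, so it is the unique smallest valid adjustment set.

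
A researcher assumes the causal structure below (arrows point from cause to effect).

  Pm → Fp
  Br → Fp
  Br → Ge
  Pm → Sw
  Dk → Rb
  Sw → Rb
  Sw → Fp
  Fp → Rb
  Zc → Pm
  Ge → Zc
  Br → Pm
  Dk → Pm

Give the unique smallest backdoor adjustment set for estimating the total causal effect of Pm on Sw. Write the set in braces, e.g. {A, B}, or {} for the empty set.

{}

Variables eligible for adjustment (non-descendants of Pm, excluding Pm and Sw): {Br, Dk, Ge, Zc}.
Backdoor paths from Pm to Sw:
  P1: Pm <- Dk -> Rb <- Sw
  P2: Pm <- Dk -> Rb <- Fp <- Sw
  P3: Pm <- Br -> Fp <- Sw
  P4: Pm <- Br -> Fp -> Rb <- Sw
  P5: Pm <- Zc <- Ge <- Br -> Fp <- Sw
  P6: Pm <- Zc <- Ge <- Br -> Fp -> Rb <- Sw
Each backdoor path contains an unconditioned collider, so every path is already blocked with the empty conditioning set:
  P1: blocked at collider Rb (neither it nor any descendant is in the conditioning set).
  P2: blocked at collider Rb (neither it nor any descendant is in the conditioning set).
  P3: blocked at collider Fp (neither it nor any descendant is in the conditioning set).
  P4: blocked at collider Rb (neither it nor any descendant is in the conditioning set).
  P5: blocked at collider Fp (neither it nor any descendant is in the conditioning set).
  P6: blocked at collider Rb (neither it nor any descendant is in the conditioning set).
The empty set is therefore the unique smallest valid set.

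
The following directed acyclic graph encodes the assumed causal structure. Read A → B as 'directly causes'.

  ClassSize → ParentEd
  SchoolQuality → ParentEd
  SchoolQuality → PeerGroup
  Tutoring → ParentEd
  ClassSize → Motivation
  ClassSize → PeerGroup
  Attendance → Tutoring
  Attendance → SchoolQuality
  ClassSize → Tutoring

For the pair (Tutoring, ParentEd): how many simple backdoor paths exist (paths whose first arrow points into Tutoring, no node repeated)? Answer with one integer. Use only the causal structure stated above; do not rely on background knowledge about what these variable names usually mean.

A backdoor path from Tutoring to ParentEd is any simple undirected path whose first edge points into Tutoring (i.e. leaves Tutoring via a parent).
Parents of Tutoring: {Attendance, ClassSize}.
Enumerating:
  P1: Tutoring <- ClassSize -> ParentEd
  P2: Tutoring <- ClassSize -> PeerGroup <- SchoolQuality -> ParentEd
  P3: Tutoring <- Attendance -> SchoolQuality -> ParentEd
  P4: Tutoring <- Attendance -> SchoolQuality -> PeerGroup <- ClassSize -> ParentEd
That exhausts the simple backdoor paths. Count: 4.

4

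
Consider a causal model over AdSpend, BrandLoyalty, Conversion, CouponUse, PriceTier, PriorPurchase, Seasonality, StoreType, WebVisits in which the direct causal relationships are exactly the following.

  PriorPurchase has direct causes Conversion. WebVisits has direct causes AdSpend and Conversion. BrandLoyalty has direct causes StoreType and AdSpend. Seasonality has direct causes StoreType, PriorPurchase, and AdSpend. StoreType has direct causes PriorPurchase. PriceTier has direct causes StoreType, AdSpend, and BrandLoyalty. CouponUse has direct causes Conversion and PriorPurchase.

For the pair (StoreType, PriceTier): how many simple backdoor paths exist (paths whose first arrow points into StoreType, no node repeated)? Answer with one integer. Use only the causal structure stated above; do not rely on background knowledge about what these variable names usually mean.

6

A backdoor path from StoreType to PriceTier is any simple undirected path whose first edge points into StoreType (i.e. leaves StoreType via a parent).
Parents of StoreType: {PriorPurchase}.
Enumerating:
  P1: StoreType <- PriorPurchase <- Conversion -> WebVisits <- AdSpend -> BrandLoyalty -> PriceTier
  P2: StoreType <- PriorPurchase <- Conversion -> WebVisits <- AdSpend -> PriceTier
  P3: StoreType <- PriorPurchase -> CouponUse <- Conversion -> WebVisits <- AdSpend -> BrandLoyalty -> PriceTier
  P4: StoreType <- PriorPurchase -> CouponUse <- Conversion -> WebVisits <- AdSpend -> PriceTier
  P5: StoreType <- PriorPurchase -> Seasonality <- AdSpend -> BrandLoyalty -> PriceTier
  P6: StoreType <- PriorPurchase -> Seasonality <- AdSpend -> PriceTier
That exhausts the simple backdoor paths. Count: 6.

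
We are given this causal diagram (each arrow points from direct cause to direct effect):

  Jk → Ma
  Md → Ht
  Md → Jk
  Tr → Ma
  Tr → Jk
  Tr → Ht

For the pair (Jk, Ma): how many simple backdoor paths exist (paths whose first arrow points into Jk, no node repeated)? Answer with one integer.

2

A backdoor path from Jk to Ma is any simple undirected path whose first edge points into Jk (i.e. leaves Jk via a parent).
Parents of Jk: {Md, Tr}.
Enumerating:
  P1: Jk <- Md -> Ht <- Tr -> Ma
  P2: Jk <- Tr -> Ma
That exhausts the simple backdoor paths. Count: 2.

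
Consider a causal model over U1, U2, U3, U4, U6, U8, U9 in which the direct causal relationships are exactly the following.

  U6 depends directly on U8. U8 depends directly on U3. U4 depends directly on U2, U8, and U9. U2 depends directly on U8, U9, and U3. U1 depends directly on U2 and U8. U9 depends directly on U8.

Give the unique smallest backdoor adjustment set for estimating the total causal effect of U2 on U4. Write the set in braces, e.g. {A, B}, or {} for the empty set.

{U8, U9}

Variables eligible for adjustment (non-descendants of U2, excluding U2 and U4): {U3, U6, U8, U9}.
Backdoor paths from U2 to U4:
  P1: U2 <- U3 -> U8 -> U9 -> U4
  P2: U2 <- U3 -> U8 -> U4
  P3: U2 <- U8 -> U9 -> U4
  P4: U2 <- U8 -> U4
  P5: U2 <- U9 <- U8 -> U4
  P6: U2 <- U9 -> U4
The empty set is not sufficient: P1 (U2 <- U3 -> U8 -> U9 -> U4) has no collider blocking it and no conditioned non-collider, so it is open.
Try {U8, U9}:
  P1: blocked at chain node U8 ∈ conditioning set.
  P2: blocked at chain node U8 ∈ conditioning set.
  P3: blocked at fork node U8 ∈ conditioning set.
  P4: blocked at fork node U8 ∈ conditioning set.
  P5: blocked at chain node U9 ∈ conditioning set.
  P6: blocked at fork node U9 ∈ conditioning set.
{U8, U9} contains no descendant of U2 and blocks every backdoor path.
Every element of {U8, U9} is needed (dropping U8 leaves P2 open; dropping U9 leaves P6 open), so no proper subset is valid.
Among all size-2 subsets of the eligible variables, only {U8, U9} blocks every backdoor path, so it is the unique smallest valid adjustment set.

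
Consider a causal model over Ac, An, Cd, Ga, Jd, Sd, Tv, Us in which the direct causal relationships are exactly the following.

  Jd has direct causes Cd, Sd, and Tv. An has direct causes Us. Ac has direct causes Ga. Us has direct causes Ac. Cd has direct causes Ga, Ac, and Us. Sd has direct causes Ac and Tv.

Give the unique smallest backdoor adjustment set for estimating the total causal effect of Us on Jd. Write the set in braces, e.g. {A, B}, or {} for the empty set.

Variables eligible for adjustment (non-descendants of Us, excluding Us and Jd): {Ac, Ga, Sd, Tv}.
Backdoor paths from Us to Jd:
  P1: Us <- Ac <- Ga -> Cd -> Jd
  P2: Us <- Ac -> Cd -> Jd
  P3: Us <- Ac -> Sd <- Tv -> Jd
  P4: Us <- Ac -> Sd -> Jd
The empty set is not sufficient: P1 (Us <- Ac <- Ga -> Cd -> Jd) has no collider blocking it and no conditioned non-collider, so it is open.
Try {Ac}:
  P1: blocked at chain node Ac ∈ conditioning set.
  P2: blocked at fork node Ac ∈ conditioning set.
  P3: blocked at fork node Ac ∈ conditioning set.
  P4: blocked at fork node Ac ∈ conditioning set.
{Ac} contains no descendant of Us and blocks every backdoor path.
No other singleton works — e.g. {Ga} leaves P2 open — so {Ac} is the unique smallest valid adjustment set.

{Ac}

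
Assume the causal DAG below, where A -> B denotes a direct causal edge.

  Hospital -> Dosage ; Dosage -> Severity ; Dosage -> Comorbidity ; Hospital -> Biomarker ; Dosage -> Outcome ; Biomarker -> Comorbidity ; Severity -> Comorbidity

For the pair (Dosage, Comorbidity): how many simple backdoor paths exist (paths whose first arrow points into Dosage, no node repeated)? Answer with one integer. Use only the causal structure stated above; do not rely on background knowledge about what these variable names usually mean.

A backdoor path from Dosage to Comorbidity is any simple undirected path whose first edge points into Dosage (i.e. leaves Dosage via a parent).
Parents of Dosage: {Hospital}.
Enumerating:
  P1: Dosage <- Hospital -> Biomarker -> Comorbidity
That exhausts the simple backdoor paths. Count: 1.

1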